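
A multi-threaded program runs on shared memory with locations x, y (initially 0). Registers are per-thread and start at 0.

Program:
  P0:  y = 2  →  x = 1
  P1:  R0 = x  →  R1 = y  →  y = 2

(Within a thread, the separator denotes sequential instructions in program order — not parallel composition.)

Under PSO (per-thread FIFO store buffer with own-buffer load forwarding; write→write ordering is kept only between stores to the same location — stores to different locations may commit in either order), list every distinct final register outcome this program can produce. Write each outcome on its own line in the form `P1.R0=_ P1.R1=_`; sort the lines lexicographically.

outcome vector order: (P1.R0,P1.R1)
|PSO outcomes| = 4

P1.R0=0 P1.R1=0
P1.R0=0 P1.R1=2
P1.R0=1 P1.R1=0
P1.R0=1 P1.R1=2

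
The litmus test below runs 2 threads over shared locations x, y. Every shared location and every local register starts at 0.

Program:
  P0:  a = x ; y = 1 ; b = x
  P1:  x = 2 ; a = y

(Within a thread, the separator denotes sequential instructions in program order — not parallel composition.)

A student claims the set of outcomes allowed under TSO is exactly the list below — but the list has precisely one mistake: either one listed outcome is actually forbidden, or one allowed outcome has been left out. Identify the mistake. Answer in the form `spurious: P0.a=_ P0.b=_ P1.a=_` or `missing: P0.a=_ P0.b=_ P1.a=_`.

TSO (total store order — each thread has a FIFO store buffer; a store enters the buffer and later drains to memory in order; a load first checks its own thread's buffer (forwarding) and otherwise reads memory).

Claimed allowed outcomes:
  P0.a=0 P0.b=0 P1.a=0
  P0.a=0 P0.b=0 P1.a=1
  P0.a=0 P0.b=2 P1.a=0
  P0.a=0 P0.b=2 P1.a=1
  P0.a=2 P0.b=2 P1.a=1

outcome vector order: (P0.a,P0.b,P1.a)
TSO: 6 outcomes — {000; 001; 020; 021; 220; 221}
TSO∖claimed = {220}

missing: P0.a=2 P0.b=2 P1.a=0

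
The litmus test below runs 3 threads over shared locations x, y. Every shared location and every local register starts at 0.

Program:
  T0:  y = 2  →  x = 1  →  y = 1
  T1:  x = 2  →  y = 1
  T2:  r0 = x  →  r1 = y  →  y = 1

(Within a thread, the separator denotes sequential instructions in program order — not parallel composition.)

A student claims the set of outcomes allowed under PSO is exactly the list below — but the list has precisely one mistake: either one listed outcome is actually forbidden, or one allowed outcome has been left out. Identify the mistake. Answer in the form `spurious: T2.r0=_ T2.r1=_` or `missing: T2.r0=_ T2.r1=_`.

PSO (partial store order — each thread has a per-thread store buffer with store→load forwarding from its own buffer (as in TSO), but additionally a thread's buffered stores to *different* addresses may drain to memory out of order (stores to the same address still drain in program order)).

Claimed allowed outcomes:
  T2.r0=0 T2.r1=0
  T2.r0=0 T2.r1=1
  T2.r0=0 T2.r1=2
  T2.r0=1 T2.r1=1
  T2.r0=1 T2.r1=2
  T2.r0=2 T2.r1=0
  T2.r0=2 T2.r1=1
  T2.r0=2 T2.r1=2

outcome vector order: (T2.r0,T2.r1)
[PSO] allowed = {00, 01, 02, 10, 11, 12, 20, 21, 22}
PSO∖claimed = {10}

missing: T2.r0=1 T2.r1=0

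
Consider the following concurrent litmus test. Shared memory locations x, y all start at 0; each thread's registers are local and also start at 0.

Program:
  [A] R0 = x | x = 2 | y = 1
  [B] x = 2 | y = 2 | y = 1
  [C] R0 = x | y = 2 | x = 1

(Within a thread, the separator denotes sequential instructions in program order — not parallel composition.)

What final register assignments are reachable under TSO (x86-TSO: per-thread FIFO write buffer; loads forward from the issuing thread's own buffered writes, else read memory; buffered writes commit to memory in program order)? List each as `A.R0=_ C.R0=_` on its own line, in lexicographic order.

A.R0=0 C.R0=0
A.R0=0 C.R0=2
A.R0=1 C.R0=0
A.R0=1 C.R0=2
A.R0=2 C.R0=0
A.R0=2 C.R0=2

outcome vector order: (A.R0,C.R0)
|TSO outcomes| = 6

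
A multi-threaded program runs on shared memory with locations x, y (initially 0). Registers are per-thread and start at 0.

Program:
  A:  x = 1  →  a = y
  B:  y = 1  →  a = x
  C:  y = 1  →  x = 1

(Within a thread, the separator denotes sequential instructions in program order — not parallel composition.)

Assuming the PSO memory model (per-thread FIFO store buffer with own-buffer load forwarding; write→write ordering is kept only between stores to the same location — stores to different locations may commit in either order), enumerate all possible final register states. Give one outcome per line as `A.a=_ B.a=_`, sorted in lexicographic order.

outcome vector order: (A.a,B.a)
|PSO outcomes| = 4

A.a=0 B.a=0
A.a=0 B.a=1
A.a=1 B.a=0
A.a=1 B.a=1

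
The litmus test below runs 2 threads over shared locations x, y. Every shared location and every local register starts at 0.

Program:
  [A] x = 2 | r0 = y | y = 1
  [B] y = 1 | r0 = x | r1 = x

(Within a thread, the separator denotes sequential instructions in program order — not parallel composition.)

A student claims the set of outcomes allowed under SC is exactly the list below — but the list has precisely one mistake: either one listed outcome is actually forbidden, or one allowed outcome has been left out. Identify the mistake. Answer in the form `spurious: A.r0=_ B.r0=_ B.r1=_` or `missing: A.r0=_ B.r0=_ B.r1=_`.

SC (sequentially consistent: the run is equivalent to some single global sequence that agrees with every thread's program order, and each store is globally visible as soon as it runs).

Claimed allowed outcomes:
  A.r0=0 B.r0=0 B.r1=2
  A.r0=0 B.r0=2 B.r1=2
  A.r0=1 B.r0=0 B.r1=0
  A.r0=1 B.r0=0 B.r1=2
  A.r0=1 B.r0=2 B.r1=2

outcome vector order: (A.r0,B.r0,B.r1)
[SC] allowed = {(0,2,2), (1,0,0), (1,0,2), (1,2,2)}
claimed∖SC = {(0,0,2)}

spurious: A.r0=0 B.r0=0 B.r1=2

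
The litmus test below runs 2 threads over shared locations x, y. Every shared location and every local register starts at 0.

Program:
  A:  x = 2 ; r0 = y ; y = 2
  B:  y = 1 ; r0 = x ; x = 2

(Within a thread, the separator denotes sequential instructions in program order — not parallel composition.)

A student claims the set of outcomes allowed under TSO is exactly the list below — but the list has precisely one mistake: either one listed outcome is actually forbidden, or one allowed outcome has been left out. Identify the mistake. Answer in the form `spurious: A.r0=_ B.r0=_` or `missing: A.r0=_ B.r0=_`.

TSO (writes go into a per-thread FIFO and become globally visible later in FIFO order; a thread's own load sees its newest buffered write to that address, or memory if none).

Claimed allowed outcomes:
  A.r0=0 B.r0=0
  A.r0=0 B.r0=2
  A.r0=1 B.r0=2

missing: A.r0=1 B.r0=0

outcome vector order: (A.r0,B.r0)
under TSO → <0 0>, <0 2>, <1 0>, <1 2>
TSO∖claimed = {<1 0>}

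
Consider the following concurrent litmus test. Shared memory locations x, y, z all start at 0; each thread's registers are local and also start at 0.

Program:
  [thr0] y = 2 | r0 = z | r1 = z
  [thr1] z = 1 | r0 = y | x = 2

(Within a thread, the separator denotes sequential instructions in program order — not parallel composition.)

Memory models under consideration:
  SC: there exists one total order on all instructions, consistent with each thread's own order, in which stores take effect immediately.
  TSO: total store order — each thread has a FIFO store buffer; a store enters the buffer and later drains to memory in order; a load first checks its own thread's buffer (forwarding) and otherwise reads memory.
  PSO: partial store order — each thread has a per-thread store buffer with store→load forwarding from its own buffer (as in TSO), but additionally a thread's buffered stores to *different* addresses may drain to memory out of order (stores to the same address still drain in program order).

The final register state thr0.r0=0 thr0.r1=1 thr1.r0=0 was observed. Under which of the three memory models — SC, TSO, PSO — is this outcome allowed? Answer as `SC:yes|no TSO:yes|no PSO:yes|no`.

outcome vector order: (thr0.r0,thr0.r1,thr1.r0)
[SC] allowed = {0/0/2; 0/1/2; 1/1/0; 1/1/2}
[TSO] allowed = {0/0/0; 0/0/2; 0/1/0; 0/1/2; 1/1/0; 1/1/2}
[PSO] allowed = {0/0/0; 0/0/2; 0/1/0; 0/1/2; 1/1/0; 1/1/2}
target 0/1/0 ∈ {TSO,PSO}

SC:no TSO:yes PSO:yes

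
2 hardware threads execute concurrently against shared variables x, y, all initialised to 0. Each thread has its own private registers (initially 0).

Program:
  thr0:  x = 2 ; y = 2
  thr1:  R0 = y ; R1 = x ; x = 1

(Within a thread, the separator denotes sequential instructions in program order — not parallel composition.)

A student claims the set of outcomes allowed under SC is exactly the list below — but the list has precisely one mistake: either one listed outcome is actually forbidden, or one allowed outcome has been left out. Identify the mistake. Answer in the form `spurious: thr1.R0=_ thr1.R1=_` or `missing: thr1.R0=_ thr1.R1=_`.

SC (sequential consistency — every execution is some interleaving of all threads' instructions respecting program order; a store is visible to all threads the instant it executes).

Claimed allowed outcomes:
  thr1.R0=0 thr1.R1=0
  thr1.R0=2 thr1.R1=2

outcome vector order: (thr1.R0,thr1.R1)
SC: 3 outcomes — {0/0 0/2 2/2}
SC∖claimed = {0/2}

missing: thr1.R0=0 thr1.R1=2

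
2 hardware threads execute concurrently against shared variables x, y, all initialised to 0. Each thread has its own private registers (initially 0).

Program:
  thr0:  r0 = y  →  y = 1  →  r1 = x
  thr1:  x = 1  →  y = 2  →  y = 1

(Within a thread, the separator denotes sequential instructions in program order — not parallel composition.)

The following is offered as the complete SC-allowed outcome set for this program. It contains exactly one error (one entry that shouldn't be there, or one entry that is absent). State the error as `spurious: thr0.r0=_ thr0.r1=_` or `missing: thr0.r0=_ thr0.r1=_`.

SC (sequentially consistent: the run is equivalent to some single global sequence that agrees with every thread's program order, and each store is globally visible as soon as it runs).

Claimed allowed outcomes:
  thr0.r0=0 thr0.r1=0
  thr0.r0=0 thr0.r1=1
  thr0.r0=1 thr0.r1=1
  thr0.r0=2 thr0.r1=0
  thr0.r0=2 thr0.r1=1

outcome vector order: (thr0.r0,thr0.r1)
SC: 4 outcomes — {(0,0); (0,1); (1,1); (2,1)}
claimed∖SC = {(2,0)}

spurious: thr0.r0=2 thr0.r1=0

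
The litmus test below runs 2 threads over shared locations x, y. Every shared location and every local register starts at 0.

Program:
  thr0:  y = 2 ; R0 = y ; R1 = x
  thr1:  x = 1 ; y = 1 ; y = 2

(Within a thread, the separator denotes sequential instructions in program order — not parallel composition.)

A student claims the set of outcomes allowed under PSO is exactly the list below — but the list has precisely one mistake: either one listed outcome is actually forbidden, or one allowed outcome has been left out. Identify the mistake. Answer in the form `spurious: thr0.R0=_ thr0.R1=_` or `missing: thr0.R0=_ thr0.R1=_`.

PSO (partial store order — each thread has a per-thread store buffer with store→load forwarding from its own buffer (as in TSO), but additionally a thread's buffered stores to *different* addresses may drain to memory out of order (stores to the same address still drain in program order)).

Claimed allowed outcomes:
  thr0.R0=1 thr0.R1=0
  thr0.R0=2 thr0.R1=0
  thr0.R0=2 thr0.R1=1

missing: thr0.R0=1 thr0.R1=1

outcome vector order: (thr0.R0,thr0.R1)
PSO: 4 outcomes — {(1,0); (1,1); (2,0); (2,1)}
PSO∖claimed = {(1,1)}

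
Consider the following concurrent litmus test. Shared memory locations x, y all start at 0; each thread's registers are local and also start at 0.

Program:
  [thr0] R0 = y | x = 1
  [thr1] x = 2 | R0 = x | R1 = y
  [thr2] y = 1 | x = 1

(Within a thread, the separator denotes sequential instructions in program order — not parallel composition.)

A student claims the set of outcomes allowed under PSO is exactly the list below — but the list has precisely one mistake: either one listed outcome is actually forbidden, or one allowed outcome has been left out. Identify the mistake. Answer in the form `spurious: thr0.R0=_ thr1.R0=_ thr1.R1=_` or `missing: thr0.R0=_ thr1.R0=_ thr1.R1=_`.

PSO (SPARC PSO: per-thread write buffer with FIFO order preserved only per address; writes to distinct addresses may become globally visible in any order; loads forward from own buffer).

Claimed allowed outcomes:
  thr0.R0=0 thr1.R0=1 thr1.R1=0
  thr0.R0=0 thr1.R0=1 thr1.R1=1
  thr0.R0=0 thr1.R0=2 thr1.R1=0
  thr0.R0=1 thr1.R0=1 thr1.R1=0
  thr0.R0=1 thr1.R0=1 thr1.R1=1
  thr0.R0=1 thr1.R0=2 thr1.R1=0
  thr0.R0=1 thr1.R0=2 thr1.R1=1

outcome vector order: (thr0.R0,thr1.R0,thr1.R1)
under PSO → 0/1/0 0/1/1 0/2/0 0/2/1 1/1/0 1/1/1 1/2/0 1/2/1
PSO∖claimed = {0/2/1}

missing: thr0.R0=0 thr1.R0=2 thr1.R1=1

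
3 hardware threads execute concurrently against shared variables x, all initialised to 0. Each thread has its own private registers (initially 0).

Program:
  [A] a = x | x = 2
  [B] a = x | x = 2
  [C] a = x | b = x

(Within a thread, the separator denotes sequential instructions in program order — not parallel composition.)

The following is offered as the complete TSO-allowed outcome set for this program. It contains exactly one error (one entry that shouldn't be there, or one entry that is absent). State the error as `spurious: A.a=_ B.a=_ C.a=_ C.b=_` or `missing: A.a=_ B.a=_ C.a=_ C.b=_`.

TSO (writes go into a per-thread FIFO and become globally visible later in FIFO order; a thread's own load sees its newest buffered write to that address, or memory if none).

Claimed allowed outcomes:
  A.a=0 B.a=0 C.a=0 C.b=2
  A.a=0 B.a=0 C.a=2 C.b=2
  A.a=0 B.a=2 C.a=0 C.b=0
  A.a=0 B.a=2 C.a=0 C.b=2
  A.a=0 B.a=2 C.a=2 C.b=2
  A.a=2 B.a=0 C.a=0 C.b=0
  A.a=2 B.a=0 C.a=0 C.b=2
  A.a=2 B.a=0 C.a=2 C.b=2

outcome vector order: (A.a,B.a,C.a,C.b)
TSO (9): <0 0 0 0>; <0 0 0 2>; <0 0 2 2>; <0 2 0 0>; <0 2 0 2>; <0 2 2 2>; <2 0 0 0>; <2 0 0 2>; <2 0 2 2>
TSO∖claimed = {<0 0 0 0>}

missing: A.a=0 B.a=0 C.a=0 C.b=0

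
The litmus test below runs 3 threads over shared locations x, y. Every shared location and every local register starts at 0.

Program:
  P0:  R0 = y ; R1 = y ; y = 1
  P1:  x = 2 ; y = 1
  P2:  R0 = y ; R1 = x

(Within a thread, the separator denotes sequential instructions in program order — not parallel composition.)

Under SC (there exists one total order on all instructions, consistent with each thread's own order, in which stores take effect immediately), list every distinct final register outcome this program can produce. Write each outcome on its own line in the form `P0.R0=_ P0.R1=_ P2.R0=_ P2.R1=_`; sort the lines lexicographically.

outcome vector order: (P0.R0,P0.R1,P2.R0,P2.R1)
|SC outcomes| = 10

P0.R0=0 P0.R1=0 P2.R0=0 P2.R1=0
P0.R0=0 P0.R1=0 P2.R0=0 P2.R1=2
P0.R0=0 P0.R1=0 P2.R0=1 P2.R1=0
P0.R0=0 P0.R1=0 P2.R0=1 P2.R1=2
P0.R0=0 P0.R1=1 P2.R0=0 P2.R1=0
P0.R0=0 P0.R1=1 P2.R0=0 P2.R1=2
P0.R0=0 P0.R1=1 P2.R0=1 P2.R1=2
P0.R0=1 P0.R1=1 P2.R0=0 P2.R1=0
P0.R0=1 P0.R1=1 P2.R0=0 P2.R1=2
P0.R0=1 P0.R1=1 P2.R0=1 P2.R1=2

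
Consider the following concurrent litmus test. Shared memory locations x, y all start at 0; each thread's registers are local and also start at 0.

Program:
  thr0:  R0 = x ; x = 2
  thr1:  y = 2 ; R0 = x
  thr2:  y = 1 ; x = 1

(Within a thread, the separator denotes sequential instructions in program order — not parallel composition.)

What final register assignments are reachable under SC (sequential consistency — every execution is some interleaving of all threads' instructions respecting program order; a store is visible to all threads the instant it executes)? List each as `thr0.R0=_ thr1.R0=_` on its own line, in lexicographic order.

outcome vector order: (thr0.R0,thr1.R0)
|SC outcomes| = 6

thr0.R0=0 thr1.R0=0
thr0.R0=0 thr1.R0=1
thr0.R0=0 thr1.R0=2
thr0.R0=1 thr1.R0=0
thr0.R0=1 thr1.R0=1
thr0.R0=1 thr1.R0=2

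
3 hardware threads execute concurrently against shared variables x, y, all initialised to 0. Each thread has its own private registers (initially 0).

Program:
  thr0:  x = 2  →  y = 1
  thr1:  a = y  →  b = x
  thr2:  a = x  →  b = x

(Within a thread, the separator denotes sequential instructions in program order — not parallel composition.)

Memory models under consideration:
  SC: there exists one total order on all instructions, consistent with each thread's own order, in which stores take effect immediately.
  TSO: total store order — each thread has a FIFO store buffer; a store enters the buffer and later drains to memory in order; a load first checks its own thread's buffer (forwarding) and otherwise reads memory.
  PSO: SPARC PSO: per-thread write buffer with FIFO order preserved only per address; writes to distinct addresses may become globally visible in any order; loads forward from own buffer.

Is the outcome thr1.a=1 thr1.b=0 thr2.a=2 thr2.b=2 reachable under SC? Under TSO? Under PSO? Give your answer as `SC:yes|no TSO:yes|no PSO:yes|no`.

outcome vector order: (thr1.a,thr1.b,thr2.a,thr2.b)
SC (9): 0000, 0002, 0022, 0200, 0202, 0222, 1200, 1202, 1222
TSO (9): 0000, 0002, 0022, 0200, 0202, 0222, 1200, 1202, 1222
PSO (12): 0000, 0002, 0022, 0200, 0202, 0222, 1000, 1002, 1022, 1200, 1202, 1222
target 1022 ∈ {PSO}

SC:no TSO:no PSO:yes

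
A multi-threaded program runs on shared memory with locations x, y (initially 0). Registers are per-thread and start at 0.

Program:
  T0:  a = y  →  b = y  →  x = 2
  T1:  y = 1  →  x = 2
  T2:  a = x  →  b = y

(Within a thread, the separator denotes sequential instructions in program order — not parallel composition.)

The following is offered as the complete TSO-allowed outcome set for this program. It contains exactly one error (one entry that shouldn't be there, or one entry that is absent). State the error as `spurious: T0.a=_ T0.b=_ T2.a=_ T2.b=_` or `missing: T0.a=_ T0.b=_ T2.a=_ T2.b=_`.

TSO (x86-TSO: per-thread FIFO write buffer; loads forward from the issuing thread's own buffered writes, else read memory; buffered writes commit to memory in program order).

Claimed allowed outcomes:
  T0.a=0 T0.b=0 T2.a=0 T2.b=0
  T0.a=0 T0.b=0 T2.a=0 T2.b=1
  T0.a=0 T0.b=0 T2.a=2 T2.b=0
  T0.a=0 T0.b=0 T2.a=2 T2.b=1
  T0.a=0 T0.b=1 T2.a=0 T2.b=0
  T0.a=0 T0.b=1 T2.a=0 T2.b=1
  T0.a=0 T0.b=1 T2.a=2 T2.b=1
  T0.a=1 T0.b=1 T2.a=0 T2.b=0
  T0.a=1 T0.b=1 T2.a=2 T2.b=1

missing: T0.a=1 T0.b=1 T2.a=0 T2.b=1

outcome vector order: (T0.a,T0.b,T2.a,T2.b)
TSO: 10 outcomes — {0/0/0/0 0/0/0/1 0/0/2/0 0/0/2/1 0/1/0/0 0/1/0/1 0/1/2/1 1/1/0/0 1/1/0/1 1/1/2/1}
TSO∖claimed = {1/1/0/1}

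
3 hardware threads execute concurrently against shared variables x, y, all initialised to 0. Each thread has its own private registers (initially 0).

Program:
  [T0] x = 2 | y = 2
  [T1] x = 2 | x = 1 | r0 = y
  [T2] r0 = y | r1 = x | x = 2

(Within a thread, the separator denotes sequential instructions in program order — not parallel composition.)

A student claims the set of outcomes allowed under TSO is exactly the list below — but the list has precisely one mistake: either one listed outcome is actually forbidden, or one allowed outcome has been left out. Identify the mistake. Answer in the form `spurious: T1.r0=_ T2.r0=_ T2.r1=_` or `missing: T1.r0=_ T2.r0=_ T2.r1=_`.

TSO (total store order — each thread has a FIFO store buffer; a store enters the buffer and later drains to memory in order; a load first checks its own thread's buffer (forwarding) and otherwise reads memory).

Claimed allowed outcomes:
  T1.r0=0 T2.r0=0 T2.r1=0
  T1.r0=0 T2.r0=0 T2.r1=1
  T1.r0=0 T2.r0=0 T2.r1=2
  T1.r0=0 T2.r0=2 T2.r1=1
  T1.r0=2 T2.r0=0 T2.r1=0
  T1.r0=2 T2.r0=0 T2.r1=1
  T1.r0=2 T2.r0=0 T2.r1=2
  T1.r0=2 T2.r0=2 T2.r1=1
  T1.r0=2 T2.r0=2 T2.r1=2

missing: T1.r0=0 T2.r0=2 T2.r1=2

outcome vector order: (T1.r0,T2.r0,T2.r1)
TSO (10): 0/0/0 0/0/1 0/0/2 0/2/1 0/2/2 2/0/0 2/0/1 2/0/2 2/2/1 2/2/2
TSO∖claimed = {0/2/2}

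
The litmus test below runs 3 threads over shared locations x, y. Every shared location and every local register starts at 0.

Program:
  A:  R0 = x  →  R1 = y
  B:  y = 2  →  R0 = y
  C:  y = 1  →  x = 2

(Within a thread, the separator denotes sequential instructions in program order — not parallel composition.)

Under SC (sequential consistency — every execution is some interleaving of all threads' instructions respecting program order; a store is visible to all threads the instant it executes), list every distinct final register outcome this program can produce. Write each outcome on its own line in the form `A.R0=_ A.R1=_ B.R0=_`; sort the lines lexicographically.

outcome vector order: (A.R0,A.R1,B.R0)
|SC outcomes| = 9

A.R0=0 A.R1=0 B.R0=1
A.R0=0 A.R1=0 B.R0=2
A.R0=0 A.R1=1 B.R0=1
A.R0=0 A.R1=1 B.R0=2
A.R0=0 A.R1=2 B.R0=1
A.R0=0 A.R1=2 B.R0=2
A.R0=2 A.R1=1 B.R0=1
A.R0=2 A.R1=1 B.R0=2
A.R0=2 A.R1=2 B.R0=2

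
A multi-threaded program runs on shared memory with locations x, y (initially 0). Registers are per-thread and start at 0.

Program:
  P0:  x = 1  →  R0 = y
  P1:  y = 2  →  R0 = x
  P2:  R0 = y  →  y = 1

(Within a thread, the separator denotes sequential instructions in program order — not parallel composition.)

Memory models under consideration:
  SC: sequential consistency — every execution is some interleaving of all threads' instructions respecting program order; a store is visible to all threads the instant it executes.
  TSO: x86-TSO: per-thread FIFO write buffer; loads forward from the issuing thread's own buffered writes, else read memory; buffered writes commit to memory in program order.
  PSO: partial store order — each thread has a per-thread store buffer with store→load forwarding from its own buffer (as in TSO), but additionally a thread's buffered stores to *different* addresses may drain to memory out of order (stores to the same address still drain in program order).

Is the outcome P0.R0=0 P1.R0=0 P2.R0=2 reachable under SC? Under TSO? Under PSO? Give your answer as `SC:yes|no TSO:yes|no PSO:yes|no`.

SC:no TSO:yes PSO:yes

outcome vector order: (P0.R0,P1.R0,P2.R0)
SC (10): <0 1 0>, <0 1 2>, <1 0 0>, <1 0 2>, <1 1 0>, <1 1 2>, <2 0 0>, <2 0 2>, <2 1 0>, <2 1 2>
TSO (12): <0 0 0>, <0 0 2>, <0 1 0>, <0 1 2>, <1 0 0>, <1 0 2>, <1 1 0>, <1 1 2>, <2 0 0>, <2 0 2>, <2 1 0>, <2 1 2>
PSO (12): <0 0 0>, <0 0 2>, <0 1 0>, <0 1 2>, <1 0 0>, <1 0 2>, <1 1 0>, <1 1 2>, <2 0 0>, <2 0 2>, <2 1 0>, <2 1 2>
target <0 0 2> ∈ {TSO,PSO}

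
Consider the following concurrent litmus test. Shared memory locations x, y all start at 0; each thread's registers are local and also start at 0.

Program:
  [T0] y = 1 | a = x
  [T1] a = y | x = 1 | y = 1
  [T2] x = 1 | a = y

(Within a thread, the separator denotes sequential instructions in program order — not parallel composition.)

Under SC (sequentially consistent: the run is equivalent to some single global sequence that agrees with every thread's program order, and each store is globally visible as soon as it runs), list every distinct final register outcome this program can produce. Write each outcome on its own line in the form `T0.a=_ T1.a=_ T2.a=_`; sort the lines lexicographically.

T0.a=0 T1.a=0 T2.a=1
T0.a=0 T1.a=1 T2.a=1
T0.a=1 T1.a=0 T2.a=0
T0.a=1 T1.a=0 T2.a=1
T0.a=1 T1.a=1 T2.a=0
T0.a=1 T1.a=1 T2.a=1

outcome vector order: (T0.a,T1.a,T2.a)
|SC outcomes| = 6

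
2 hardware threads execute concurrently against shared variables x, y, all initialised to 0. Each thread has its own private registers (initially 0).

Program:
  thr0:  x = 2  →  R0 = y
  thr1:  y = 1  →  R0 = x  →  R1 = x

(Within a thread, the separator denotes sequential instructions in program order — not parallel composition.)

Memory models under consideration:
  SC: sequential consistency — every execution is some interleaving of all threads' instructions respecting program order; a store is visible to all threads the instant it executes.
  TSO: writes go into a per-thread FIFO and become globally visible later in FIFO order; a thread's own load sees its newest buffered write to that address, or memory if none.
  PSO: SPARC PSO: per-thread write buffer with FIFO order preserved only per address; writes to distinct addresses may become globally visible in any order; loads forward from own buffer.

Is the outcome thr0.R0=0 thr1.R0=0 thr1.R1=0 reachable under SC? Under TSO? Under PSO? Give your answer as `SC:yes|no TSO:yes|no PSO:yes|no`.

outcome vector order: (thr0.R0,thr1.R0,thr1.R1)
[SC] allowed = {0/2/2, 1/0/0, 1/0/2, 1/2/2}
[TSO] allowed = {0/0/0, 0/0/2, 0/2/2, 1/0/0, 1/0/2, 1/2/2}
[PSO] allowed = {0/0/0, 0/0/2, 0/2/2, 1/0/0, 1/0/2, 1/2/2}
target 0/0/0 ∈ {TSO,PSO}

SC:no TSO:yes PSO:yes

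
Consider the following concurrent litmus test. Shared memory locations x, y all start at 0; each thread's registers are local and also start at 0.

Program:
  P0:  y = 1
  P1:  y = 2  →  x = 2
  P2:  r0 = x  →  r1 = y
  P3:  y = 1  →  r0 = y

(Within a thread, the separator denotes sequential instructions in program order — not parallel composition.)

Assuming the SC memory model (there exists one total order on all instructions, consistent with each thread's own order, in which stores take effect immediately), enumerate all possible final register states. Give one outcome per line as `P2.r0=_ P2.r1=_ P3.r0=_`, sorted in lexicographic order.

outcome vector order: (P2.r0,P2.r1,P3.r0)
|SC outcomes| = 10

P2.r0=0 P2.r1=0 P3.r0=1
P2.r0=0 P2.r1=0 P3.r0=2
P2.r0=0 P2.r1=1 P3.r0=1
P2.r0=0 P2.r1=1 P3.r0=2
P2.r0=0 P2.r1=2 P3.r0=1
P2.r0=0 P2.r1=2 P3.r0=2
P2.r0=2 P2.r1=1 P3.r0=1
P2.r0=2 P2.r1=1 P3.r0=2
P2.r0=2 P2.r1=2 P3.r0=1
P2.r0=2 P2.r1=2 P3.r0=2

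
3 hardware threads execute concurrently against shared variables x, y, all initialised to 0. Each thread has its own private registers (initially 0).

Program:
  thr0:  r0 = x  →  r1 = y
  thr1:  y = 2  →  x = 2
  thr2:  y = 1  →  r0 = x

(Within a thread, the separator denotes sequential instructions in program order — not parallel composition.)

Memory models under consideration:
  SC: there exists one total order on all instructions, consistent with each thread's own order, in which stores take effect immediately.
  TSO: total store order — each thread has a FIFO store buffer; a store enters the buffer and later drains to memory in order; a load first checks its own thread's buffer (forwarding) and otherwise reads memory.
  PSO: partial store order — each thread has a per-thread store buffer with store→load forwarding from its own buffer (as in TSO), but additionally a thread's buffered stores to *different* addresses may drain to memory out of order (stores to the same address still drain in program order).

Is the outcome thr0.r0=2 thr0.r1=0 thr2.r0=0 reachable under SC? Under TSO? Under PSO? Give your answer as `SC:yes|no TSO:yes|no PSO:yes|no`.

outcome vector order: (thr0.r0,thr0.r1,thr2.r0)
under SC → 000; 002; 010; 012; 020; 022; 210; 212; 220; 222
under TSO → 000; 002; 010; 012; 020; 022; 210; 212; 220; 222
under PSO → 000; 002; 010; 012; 020; 022; 200; 202; 210; 212; 220; 222
target 200 ∈ {PSO}

SC:no TSO:no PSO:yes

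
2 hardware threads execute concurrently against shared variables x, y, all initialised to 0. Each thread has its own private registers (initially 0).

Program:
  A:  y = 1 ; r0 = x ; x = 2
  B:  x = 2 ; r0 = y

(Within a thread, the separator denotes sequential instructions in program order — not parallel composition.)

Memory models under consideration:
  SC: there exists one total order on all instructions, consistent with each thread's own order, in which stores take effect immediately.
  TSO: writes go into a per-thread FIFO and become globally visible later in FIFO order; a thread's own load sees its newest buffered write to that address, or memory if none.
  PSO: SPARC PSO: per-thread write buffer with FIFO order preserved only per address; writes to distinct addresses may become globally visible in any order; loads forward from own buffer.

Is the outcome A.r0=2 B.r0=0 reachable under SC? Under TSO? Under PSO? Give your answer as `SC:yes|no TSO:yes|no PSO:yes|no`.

SC:yes TSO:yes PSO:yes

outcome vector order: (A.r0,B.r0)
SC (3): (0,1); (2,0); (2,1)
TSO (4): (0,0); (0,1); (2,0); (2,1)
PSO (4): (0,0); (0,1); (2,0); (2,1)
target (2,0) ∈ {SC,TSO,PSO}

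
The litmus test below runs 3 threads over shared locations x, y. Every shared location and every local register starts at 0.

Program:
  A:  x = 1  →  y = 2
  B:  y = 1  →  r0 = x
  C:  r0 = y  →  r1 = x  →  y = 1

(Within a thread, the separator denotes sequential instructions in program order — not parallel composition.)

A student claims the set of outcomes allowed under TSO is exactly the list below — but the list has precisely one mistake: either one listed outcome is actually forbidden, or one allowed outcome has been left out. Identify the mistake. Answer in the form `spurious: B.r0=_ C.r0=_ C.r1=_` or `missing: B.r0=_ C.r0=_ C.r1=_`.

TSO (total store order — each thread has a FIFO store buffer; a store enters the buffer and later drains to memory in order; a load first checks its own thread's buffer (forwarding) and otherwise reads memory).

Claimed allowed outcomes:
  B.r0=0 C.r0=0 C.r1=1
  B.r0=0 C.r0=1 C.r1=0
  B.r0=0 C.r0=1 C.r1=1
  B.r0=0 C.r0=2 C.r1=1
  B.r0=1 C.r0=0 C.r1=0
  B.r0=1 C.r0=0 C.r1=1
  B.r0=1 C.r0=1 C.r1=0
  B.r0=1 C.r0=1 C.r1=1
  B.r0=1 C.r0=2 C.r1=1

missing: B.r0=0 C.r0=0 C.r1=0

outcome vector order: (B.r0,C.r0,C.r1)
[TSO] allowed = {000; 001; 010; 011; 021; 100; 101; 110; 111; 121}
TSO∖claimed = {000}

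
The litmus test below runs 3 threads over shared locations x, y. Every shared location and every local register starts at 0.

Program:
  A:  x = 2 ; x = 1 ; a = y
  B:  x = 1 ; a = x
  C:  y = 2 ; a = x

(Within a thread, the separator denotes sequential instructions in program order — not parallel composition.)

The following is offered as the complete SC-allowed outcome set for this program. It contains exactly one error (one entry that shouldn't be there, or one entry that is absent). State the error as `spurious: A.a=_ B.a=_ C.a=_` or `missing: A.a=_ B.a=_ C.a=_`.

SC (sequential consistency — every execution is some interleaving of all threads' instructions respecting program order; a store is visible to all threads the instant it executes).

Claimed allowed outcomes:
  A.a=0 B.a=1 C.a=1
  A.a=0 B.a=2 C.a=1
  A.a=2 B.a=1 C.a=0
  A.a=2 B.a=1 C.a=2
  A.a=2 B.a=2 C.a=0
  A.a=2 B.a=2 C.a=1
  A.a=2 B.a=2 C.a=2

missing: A.a=2 B.a=1 C.a=1

outcome vector order: (A.a,B.a,C.a)
under SC → 011; 021; 210; 211; 212; 220; 221; 222
SC∖claimed = {211}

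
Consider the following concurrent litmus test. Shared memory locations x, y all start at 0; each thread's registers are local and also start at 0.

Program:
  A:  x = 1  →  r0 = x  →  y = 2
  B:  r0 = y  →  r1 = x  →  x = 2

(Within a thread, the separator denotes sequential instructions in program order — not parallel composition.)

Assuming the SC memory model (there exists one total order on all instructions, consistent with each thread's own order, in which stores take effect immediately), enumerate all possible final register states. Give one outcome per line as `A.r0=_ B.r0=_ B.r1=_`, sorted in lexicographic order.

A.r0=1 B.r0=0 B.r1=0
A.r0=1 B.r0=0 B.r1=1
A.r0=1 B.r0=2 B.r1=1
A.r0=2 B.r0=0 B.r1=0
A.r0=2 B.r0=0 B.r1=1

outcome vector order: (A.r0,B.r0,B.r1)
|SC outcomes| = 5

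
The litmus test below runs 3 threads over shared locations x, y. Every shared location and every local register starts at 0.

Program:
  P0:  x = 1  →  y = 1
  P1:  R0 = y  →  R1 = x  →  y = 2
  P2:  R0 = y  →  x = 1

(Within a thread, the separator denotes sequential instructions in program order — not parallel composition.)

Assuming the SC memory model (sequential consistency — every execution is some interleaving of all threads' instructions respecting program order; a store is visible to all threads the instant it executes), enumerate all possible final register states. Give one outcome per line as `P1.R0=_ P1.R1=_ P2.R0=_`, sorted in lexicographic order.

P1.R0=0 P1.R1=0 P2.R0=0
P1.R0=0 P1.R1=0 P2.R0=1
P1.R0=0 P1.R1=0 P2.R0=2
P1.R0=0 P1.R1=1 P2.R0=0
P1.R0=0 P1.R1=1 P2.R0=1
P1.R0=0 P1.R1=1 P2.R0=2
P1.R0=1 P1.R1=1 P2.R0=0
P1.R0=1 P1.R1=1 P2.R0=1
P1.R0=1 P1.R1=1 P2.R0=2

outcome vector order: (P1.R0,P1.R1,P2.R0)
|SC outcomes| = 9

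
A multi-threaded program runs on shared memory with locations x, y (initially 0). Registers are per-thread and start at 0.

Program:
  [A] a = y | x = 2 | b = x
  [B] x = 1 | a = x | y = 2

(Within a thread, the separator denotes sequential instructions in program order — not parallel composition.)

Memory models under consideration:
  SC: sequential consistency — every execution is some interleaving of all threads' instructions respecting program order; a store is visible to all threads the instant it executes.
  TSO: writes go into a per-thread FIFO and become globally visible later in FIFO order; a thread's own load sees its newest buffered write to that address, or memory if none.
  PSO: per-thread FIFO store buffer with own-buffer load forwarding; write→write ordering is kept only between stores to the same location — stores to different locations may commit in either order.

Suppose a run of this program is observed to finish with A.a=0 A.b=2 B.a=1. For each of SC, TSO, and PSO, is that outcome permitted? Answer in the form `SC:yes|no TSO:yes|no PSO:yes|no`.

SC:yes TSO:yes PSO:yes

outcome vector order: (A.a,A.b,B.a)
under SC → 011; 021; 022; 221
under TSO → 011; 021; 022; 221
under PSO → 011; 021; 022; 211; 221
target 021 ∈ {SC,TSO,PSO}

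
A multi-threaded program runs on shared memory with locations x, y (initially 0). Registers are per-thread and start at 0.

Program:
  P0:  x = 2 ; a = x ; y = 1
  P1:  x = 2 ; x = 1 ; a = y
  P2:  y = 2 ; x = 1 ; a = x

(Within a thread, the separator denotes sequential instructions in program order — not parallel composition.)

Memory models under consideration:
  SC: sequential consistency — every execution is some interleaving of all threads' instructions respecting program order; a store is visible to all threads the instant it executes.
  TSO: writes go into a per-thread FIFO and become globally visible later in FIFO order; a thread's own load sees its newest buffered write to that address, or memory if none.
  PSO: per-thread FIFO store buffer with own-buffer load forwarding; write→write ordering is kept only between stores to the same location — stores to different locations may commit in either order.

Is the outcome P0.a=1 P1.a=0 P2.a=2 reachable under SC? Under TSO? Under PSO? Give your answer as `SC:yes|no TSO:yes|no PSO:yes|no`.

SC:no TSO:yes PSO:yes

outcome vector order: (P0.a,P1.a,P2.a)
under SC → 1/0/1 1/1/1 1/1/2 1/2/1 1/2/2 2/0/1 2/0/2 2/1/1 2/1/2 2/2/1 2/2/2
under TSO → 1/0/1 1/0/2 1/1/1 1/1/2 1/2/1 1/2/2 2/0/1 2/0/2 2/1/1 2/1/2 2/2/1 2/2/2
under PSO → 1/0/1 1/0/2 1/1/1 1/1/2 1/2/1 1/2/2 2/0/1 2/0/2 2/1/1 2/1/2 2/2/1 2/2/2
target 1/0/2 ∈ {TSO,PSO}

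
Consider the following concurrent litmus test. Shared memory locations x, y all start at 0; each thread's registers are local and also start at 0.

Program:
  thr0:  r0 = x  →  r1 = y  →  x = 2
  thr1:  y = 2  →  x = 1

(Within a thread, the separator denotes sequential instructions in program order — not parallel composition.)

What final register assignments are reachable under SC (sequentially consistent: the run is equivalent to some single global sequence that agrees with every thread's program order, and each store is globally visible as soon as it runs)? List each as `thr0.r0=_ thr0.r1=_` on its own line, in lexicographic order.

outcome vector order: (thr0.r0,thr0.r1)
|SC outcomes| = 3

thr0.r0=0 thr0.r1=0
thr0.r0=0 thr0.r1=2
thr0.r0=1 thr0.r1=2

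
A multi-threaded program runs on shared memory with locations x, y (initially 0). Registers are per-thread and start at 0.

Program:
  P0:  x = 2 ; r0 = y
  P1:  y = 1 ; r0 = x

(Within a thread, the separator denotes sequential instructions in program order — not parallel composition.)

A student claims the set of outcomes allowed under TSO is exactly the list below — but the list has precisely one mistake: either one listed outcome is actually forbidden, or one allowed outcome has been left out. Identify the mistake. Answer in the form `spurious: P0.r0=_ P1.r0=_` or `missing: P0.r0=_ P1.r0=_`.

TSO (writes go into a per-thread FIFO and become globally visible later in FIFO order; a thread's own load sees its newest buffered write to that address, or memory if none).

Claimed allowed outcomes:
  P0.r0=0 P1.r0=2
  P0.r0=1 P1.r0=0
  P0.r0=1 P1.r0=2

outcome vector order: (P0.r0,P1.r0)
TSO: 4 outcomes — {<0 0>, <0 2>, <1 0>, <1 2>}
TSO∖claimed = {<0 0>}

missing: P0.r0=0 P1.r0=0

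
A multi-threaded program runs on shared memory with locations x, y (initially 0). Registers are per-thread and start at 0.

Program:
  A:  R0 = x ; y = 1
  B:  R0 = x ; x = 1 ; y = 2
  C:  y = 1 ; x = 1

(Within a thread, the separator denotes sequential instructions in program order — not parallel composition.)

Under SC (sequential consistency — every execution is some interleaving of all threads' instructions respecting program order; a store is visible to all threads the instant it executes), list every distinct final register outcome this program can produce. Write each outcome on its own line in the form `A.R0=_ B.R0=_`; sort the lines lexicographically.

outcome vector order: (A.R0,B.R0)
|SC outcomes| = 4

A.R0=0 B.R0=0
A.R0=0 B.R0=1
A.R0=1 B.R0=0
A.R0=1 B.R0=1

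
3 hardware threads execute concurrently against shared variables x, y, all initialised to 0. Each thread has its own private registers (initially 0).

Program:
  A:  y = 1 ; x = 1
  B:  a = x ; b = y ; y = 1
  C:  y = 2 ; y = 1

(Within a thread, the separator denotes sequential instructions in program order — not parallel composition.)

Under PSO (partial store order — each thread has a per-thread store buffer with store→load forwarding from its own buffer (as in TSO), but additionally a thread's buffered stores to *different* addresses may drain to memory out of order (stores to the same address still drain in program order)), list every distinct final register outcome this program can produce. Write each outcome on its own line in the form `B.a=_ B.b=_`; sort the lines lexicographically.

outcome vector order: (B.a,B.b)
|PSO outcomes| = 6

B.a=0 B.b=0
B.a=0 B.b=1
B.a=0 B.b=2
B.a=1 B.b=0
B.a=1 B.b=1
B.a=1 B.b=2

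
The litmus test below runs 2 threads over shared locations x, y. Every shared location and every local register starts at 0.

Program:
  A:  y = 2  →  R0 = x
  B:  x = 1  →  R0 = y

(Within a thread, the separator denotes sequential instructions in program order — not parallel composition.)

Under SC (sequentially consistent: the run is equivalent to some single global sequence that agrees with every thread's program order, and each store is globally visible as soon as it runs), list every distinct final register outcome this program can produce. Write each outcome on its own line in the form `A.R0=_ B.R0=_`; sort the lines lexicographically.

A.R0=0 B.R0=2
A.R0=1 B.R0=0
A.R0=1 B.R0=2

outcome vector order: (A.R0,B.R0)
|SC outcomes| = 3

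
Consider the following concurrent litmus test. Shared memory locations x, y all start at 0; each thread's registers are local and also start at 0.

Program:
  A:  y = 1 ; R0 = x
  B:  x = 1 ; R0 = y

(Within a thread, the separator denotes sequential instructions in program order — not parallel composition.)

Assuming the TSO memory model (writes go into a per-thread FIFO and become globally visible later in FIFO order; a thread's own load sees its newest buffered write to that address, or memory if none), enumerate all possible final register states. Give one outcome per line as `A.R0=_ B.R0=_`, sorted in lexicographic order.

outcome vector order: (A.R0,B.R0)
|TSO outcomes| = 4

A.R0=0 B.R0=0
A.R0=0 B.R0=1
A.R0=1 B.R0=0
A.R0=1 B.R0=1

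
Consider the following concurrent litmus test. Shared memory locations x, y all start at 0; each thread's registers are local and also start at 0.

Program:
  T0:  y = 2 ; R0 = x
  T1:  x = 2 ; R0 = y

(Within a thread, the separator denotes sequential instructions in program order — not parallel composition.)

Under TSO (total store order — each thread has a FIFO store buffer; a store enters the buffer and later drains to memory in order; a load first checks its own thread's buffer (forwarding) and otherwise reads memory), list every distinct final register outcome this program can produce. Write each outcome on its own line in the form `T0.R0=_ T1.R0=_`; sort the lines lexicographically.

outcome vector order: (T0.R0,T1.R0)
|TSO outcomes| = 4

T0.R0=0 T1.R0=0
T0.R0=0 T1.R0=2
T0.R0=2 T1.R0=0
T0.R0=2 T1.R0=2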